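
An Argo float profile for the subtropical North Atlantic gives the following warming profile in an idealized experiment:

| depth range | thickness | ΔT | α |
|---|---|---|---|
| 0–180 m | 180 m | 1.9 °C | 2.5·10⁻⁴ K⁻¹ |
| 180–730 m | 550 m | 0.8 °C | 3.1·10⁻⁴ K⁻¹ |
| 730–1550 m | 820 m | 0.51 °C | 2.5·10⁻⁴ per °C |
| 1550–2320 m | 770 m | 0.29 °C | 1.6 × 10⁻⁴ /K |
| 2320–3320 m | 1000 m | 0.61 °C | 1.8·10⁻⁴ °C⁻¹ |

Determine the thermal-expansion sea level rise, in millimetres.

0–180 m: 180 × 2.5×10⁻⁴ × 1.9 = 0.08550 m
180–730 m: 3.1×10⁻⁴ × 550 × 0.8 = 0.13640 m
Layer 3: 2.5×10⁻⁴ × 820 × 0.51 = 0.10455 m
Layer 4: 0.29 × 770 × 1.6×10⁻⁴ = 0.035728 m
1000 × 1.8×10⁻⁴ × 0.61 = 0.10980 m
Δh = 0.08550 + 0.13640 + 0.10455 + 0.035728 + 0.10980 = 0.471978 m

Δh = 472 mm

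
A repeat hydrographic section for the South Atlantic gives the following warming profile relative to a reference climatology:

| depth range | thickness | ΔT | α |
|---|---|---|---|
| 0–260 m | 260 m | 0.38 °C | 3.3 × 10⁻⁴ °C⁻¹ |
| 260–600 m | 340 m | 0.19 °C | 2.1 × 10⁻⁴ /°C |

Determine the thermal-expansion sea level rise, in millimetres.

3.3×10⁻⁴ × 0.38 × 260 = 0.032604 m
260–600 m: 0.19 × 2.1×10⁻⁴ × 340 = 0.013566 m
Δh = 0.032604 + 0.013566 = 0.04617 m ≈ 46.2 mm

about 46.2 mm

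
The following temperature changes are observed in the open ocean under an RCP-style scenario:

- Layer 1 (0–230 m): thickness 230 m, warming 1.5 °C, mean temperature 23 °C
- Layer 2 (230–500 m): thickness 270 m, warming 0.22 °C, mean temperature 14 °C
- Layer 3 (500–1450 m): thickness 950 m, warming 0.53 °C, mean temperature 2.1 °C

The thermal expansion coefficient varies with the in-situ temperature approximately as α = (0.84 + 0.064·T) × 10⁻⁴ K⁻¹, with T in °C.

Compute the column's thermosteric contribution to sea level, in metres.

about 0.139 m

Layer 1: α = (0.84 + 0.064×23)×10⁻⁴ = 2.312×10⁻⁴ K⁻¹
Layer 2: α = (0.84 + 0.064×14)×10⁻⁴ = 1.736×10⁻⁴ K⁻¹
Layer 3: α = (0.84 + 0.064×2.1)×10⁻⁴ = 0.9744×10⁻⁴ K⁻¹
230 × 2.312×10⁻⁴ × 1.5 = 0.079764 m
Layer 2: 0.22 × 1.736×10⁻⁴ × 270 = 0.01031184 m
500–1450 m: 0.9744×10⁻⁴ × 950 × 0.53 = 0.04906104 m
Δh = 0.079764 + 0.01031184 + 0.04906104 = 0.13913688 m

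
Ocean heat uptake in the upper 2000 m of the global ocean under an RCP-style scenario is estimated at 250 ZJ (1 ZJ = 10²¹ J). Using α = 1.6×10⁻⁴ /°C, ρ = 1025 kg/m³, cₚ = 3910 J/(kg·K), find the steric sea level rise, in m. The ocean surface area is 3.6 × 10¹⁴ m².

0.028 m

Per unit area: Q = 250×10²¹ / (3.6×10¹⁴) ≈ 6.944×10⁸ J/m²
Δh = αQ/(ρcₚ) = 1.6×10⁻⁴ × 6.944×10⁸ / (1025 × 3910) ≈ 0.027722 m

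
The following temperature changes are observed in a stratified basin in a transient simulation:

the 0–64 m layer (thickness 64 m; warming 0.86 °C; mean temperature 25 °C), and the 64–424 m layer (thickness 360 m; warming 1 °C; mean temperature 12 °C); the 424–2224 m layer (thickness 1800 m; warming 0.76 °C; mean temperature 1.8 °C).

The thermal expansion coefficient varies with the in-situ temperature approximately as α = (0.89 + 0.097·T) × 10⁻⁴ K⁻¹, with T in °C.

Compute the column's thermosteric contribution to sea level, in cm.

Layer 1: α = (0.89 + 0.097×25)×10⁻⁴ = 3.315×10⁻⁴ K⁻¹
Layer 2: α = (0.89 + 0.097×12)×10⁻⁴ = 2.054×10⁻⁴ K⁻¹
Layer 3: α = (0.89 + 0.097×1.8)×10⁻⁴ = 1.0646×10⁻⁴ K⁻¹
0–64 m: 64 × 3.315×10⁻⁴ × 0.86 = 0.01824576 m
Layer 2: 2.054×10⁻⁴ × 1 × 360 = 0.073944 m
424–2224 m: 0.76 × 1.0646×10⁻⁴ × 1800 = 0.14563728 m
Δh = 0.01824576 + 0.073944 + 0.14563728 = 0.23782704 m

23.8 cm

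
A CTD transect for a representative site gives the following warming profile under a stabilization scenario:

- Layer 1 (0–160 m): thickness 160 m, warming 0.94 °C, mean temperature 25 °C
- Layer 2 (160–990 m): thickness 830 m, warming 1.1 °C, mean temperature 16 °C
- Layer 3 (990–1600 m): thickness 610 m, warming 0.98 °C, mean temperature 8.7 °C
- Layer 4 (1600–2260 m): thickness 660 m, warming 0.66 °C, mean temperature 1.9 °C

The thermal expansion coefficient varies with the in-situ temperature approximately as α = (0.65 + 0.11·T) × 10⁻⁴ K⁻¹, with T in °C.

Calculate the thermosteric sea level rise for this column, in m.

about 0.405 m

Layer 1: α = (0.65 + 0.11×25)×10⁻⁴ = 3.4×10⁻⁴ K⁻¹
Layer 2: α = (0.65 + 0.11×16)×10⁻⁴ = 2.41×10⁻⁴ K⁻¹
Layer 3: α = (0.65 + 0.11×8.7)×10⁻⁴ = 1.607×10⁻⁴ K⁻¹
Layer 4: α = (0.65 + 0.11×1.9)×10⁻⁴ = 0.859×10⁻⁴ K⁻¹
0–160 m: 160 × 0.94 × 3.4×10⁻⁴ = 0.051136 m
160–990 m: 830 × 2.41×10⁻⁴ × 1.1 = 0.220033 m
Layer 3: 0.98 × 1.607×10⁻⁴ × 610 = 0.09606646 m
1600–2260 m: 0.859×10⁻⁴ × 660 × 0.66 = 0.03741804 m
Δh = 0.051136 + 0.220033 + 0.09606646 + 0.03741804 = 0.4046535 m ≈ 0.405 m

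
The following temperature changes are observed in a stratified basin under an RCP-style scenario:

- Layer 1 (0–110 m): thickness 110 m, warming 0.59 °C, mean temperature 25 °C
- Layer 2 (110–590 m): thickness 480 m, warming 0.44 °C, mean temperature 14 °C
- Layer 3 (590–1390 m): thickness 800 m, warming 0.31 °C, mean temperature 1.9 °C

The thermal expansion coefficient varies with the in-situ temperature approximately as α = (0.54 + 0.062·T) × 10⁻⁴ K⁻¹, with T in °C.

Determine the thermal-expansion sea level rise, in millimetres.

59.6 mm of thermosteric rise

Layer 1: α = (0.54 + 0.062×25)×10⁻⁴ = 2.09×10⁻⁴ K⁻¹
Layer 2: α = (0.54 + 0.062×14)×10⁻⁴ = 1.408×10⁻⁴ K⁻¹
Layer 3: α = (0.54 + 0.062×1.9)×10⁻⁴ = 0.6578×10⁻⁴ K⁻¹
0–110 m: 2.09×10⁻⁴ × 110 × 0.59 = 0.0135641 m
Layer 2: 1.408×10⁻⁴ × 480 × 0.44 = 0.02973696 m
Layer 3: 800 × 0.6578×10⁻⁴ × 0.31 = 0.01631344 m
Δh = 0.0135641 + 0.02973696 + 0.01631344 = 0.0596145 m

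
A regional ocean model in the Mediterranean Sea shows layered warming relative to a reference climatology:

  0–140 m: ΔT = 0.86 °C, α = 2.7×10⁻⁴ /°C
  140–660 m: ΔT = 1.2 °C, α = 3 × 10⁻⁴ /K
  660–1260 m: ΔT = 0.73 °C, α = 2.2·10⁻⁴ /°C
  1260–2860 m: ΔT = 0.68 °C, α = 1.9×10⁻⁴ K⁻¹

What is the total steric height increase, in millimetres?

2.7×10⁻⁴ × 0.86 × 140 = 0.032508 m
140–660 m: 520 × 3×10⁻⁴ × 1.2 = 0.18720 m
660–1260 m: 2.2×10⁻⁴ × 600 × 0.73 = 0.09636 m
1260–2860 m: 1.9×10⁻⁴ × 0.68 × 1600 = 0.20672 m
Δh = 0.032508 + 0.18720 + 0.09636 + 0.20672 = 0.522788 m

about 520 mm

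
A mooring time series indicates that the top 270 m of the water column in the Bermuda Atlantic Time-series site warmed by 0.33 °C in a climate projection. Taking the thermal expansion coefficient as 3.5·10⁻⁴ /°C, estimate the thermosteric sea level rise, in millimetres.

Δh = 31.2 mm

Δh = αΔT·H = 3.5×10⁻⁴ × 0.33 × 270 = 0.031185 m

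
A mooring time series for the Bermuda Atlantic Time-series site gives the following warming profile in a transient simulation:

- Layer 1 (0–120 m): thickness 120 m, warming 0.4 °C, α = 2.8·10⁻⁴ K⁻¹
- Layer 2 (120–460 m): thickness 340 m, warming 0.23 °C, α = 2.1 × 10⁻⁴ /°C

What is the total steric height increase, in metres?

Δh ≈ 0.0299 m

0–120 m: 120 × 2.8×10⁻⁴ × 0.4 = 0.01344 m
120–460 m: 340 × 0.23 × 2.1×10⁻⁴ = 0.016422 m
Δh = 0.01344 + 0.016422 = 0.029862 m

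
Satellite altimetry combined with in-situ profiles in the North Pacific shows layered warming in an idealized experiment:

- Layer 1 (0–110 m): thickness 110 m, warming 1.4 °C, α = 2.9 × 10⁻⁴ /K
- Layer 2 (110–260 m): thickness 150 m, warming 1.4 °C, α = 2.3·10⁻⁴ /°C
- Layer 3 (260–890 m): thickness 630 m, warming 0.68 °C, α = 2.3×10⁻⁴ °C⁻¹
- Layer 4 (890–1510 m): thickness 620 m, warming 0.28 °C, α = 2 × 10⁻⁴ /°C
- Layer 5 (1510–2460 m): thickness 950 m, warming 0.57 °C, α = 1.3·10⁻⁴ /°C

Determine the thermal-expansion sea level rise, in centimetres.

2.9×10⁻⁴ × 1.4 × 110 = 0.04466 m
Layer 2: 150 × 2.3×10⁻⁴ × 1.4 = 0.04830 m
260–890 m: 0.68 × 2.3×10⁻⁴ × 630 = 0.098532 m
620 × 2×10⁻⁴ × 0.28 = 0.03472 m
Layer 5: 0.57 × 950 × 1.3×10⁻⁴ = 0.070395 m
Δh = 0.04466 + 0.04830 + 0.098532 + 0.03472 + 0.070395 = 0.296607 m ≈ 30 cm

Δh = 30 cm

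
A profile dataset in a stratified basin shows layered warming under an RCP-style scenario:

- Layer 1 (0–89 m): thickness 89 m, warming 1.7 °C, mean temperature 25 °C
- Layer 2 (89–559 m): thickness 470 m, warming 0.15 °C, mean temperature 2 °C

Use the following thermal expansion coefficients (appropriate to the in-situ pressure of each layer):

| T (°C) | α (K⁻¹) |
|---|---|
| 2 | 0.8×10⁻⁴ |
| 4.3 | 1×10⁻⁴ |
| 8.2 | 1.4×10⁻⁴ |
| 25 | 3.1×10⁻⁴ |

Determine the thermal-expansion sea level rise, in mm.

Layer 1 at 25 °C → α = 3.1×10⁻⁴ K⁻¹
Layer 2 at 2 °C → α = 0.8×10⁻⁴ K⁻¹
0–89 m: 89 × 1.7 × 3.1×10⁻⁴ = 0.046903 m
470 × 0.15 × 0.8×10⁻⁴ = 0.00564 m
Δh = 0.046903 + 0.00564 = 0.052543 m

52.5 mm of thermosteric rise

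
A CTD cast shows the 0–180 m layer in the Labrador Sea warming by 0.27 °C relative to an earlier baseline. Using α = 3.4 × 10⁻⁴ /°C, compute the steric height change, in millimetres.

Δh = αΔT·H = 3.4×10⁻⁴ × 0.27 × 180 = 0.016524 m

Δh ≈ 17 mm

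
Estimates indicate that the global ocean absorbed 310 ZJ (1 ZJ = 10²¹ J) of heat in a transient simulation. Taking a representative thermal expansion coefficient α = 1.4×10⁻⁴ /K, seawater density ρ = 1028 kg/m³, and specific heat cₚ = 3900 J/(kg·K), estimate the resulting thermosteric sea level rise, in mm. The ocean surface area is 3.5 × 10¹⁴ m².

31 mm of thermosteric rise

Per unit area: Q = 310×10²¹ / (3.5×10¹⁴) ≈ 8.857×10⁸ J/m²
Δh = αQ/(ρcₚ) = 1.4×10⁻⁴ × 8.857×10⁸ / (1028 × 3900) ≈ 0.030928 m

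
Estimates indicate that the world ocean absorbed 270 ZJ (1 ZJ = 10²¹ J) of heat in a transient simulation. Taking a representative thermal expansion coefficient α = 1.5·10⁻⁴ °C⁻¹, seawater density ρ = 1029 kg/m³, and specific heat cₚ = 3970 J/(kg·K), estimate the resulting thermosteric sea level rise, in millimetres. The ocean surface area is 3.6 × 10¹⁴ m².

Per unit area: Q = 270×10²¹ / (3.6×10¹⁴) = 7.5×10⁸ J/m²
Δh = αQ/(ρcₚ) = 1.5×10⁻⁴ × 7.5×10⁸ / (1029 × 3970) ≈ 0.027539 m

Δh = 27.5 mm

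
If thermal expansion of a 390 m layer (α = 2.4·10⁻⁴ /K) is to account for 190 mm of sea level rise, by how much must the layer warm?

ΔT = Δh/(αH) = 0.19 / (2.4×10⁻⁴ × 390) ≈ 2.030 °C

2.03 °C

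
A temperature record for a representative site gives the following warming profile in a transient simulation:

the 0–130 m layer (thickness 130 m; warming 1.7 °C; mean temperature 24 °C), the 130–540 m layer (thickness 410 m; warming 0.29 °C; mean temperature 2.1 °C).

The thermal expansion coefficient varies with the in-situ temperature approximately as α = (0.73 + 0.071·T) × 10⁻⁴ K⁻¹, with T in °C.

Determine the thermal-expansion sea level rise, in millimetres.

Layer 1: α = (0.73 + 0.071×24)×10⁻⁴ = 2.434×10⁻⁴ K⁻¹
Layer 2: α = (0.73 + 0.071×2.1)×10⁻⁴ = 0.8791×10⁻⁴ K⁻¹
1.7 × 130 × 2.434×10⁻⁴ = 0.0537914 m
130–540 m: 0.29 × 0.8791×10⁻⁴ × 410 = 0.010452499 m
Δh = 0.0537914 + 0.010452499 = 0.064243899 m ≈ 64.2 mm

about 64.2 mm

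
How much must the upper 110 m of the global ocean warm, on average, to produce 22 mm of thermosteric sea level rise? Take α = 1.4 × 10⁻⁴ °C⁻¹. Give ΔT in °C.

ΔT ≈ 1.43 °C

ΔT = Δh/(αH) = 0.022 / (1.4×10⁻⁴ × 110) ≈ 1.429 °C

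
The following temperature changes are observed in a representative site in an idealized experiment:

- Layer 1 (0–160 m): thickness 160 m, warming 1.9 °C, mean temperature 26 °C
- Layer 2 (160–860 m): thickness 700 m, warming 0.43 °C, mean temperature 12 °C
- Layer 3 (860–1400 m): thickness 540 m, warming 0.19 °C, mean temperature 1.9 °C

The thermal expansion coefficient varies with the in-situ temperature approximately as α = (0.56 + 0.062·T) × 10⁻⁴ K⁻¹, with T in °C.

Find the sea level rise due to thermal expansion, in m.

Δh ≈ 0.112 m

Layer 1: α = (0.56 + 0.062×26)×10⁻⁴ = 2.172×10⁻⁴ K⁻¹
Layer 2: α = (0.56 + 0.062×12)×10⁻⁴ = 1.304×10⁻⁴ K⁻¹
Layer 3: α = (0.56 + 0.062×1.9)×10⁻⁴ = 0.6778×10⁻⁴ K⁻¹
0–160 m: 1.9 × 2.172×10⁻⁴ × 160 = 0.0660288 m
Layer 2: 0.43 × 1.304×10⁻⁴ × 700 = 0.0392504 m
860–1400 m: 540 × 0.19 × 0.6778×10⁻⁴ = 0.006954228 m
Δh = 0.0660288 + 0.0392504 + 0.006954228 = 0.112233428 m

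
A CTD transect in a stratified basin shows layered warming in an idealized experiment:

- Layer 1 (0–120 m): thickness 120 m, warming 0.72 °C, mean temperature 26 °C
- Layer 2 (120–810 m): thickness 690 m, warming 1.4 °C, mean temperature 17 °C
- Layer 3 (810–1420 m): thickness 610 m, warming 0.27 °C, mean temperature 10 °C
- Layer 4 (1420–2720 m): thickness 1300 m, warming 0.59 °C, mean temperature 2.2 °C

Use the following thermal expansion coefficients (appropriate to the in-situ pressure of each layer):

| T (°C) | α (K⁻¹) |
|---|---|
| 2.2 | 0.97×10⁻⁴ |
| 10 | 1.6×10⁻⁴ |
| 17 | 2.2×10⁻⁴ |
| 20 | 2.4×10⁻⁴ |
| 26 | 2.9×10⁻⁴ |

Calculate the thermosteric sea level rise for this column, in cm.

34 cm

Layer 1 at 26 °C → α = 2.9×10⁻⁴ K⁻¹
Layer 2 at 17 °C → α = 2.2×10⁻⁴ K⁻¹
Layer 3 at 10 °C → α = 1.6×10⁻⁴ K⁻¹
Layer 4 at 2.2 °C → α = 0.97×10⁻⁴ K⁻¹
0–120 m: 2.9×10⁻⁴ × 0.72 × 120 = 0.025056 m
Layer 2: 1.4 × 2.2×10⁻⁴ × 690 = 0.21252 m
810–1420 m: 1.6×10⁻⁴ × 0.27 × 610 = 0.026352 m
1420–2720 m: 0.59 × 0.97×10⁻⁴ × 1300 = 0.074399 m
Δh = 0.025056 + 0.21252 + 0.026352 + 0.074399 = 0.338327 m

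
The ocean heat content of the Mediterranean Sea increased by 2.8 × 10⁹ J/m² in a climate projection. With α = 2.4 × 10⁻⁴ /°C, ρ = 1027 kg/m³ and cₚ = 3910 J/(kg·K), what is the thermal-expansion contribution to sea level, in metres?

Δh = αQ/(ρcₚ) = 2.4×10⁻⁴ × 2.8×10⁹ / (1027 × 3910) ≈ 0.16735 m

0.17 m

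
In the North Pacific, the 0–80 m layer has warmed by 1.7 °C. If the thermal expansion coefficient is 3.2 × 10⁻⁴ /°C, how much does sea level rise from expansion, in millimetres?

Δh = αΔT·H = 3.2×10⁻⁴ × 1.7 × 80 = 0.04352 m

Δh ≈ 43.5 mm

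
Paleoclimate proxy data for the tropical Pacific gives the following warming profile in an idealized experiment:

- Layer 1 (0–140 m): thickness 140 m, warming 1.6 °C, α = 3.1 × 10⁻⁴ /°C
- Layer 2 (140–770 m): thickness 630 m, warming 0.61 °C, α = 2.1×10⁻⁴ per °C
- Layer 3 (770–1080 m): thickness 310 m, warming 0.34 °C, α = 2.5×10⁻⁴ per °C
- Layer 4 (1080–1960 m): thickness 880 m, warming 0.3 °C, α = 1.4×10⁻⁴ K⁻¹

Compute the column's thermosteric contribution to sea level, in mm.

213 mm of thermosteric rise

1.6 × 3.1×10⁻⁴ × 140 = 0.06944 m
630 × 0.61 × 2.1×10⁻⁴ = 0.080703 m
770–1080 m: 0.34 × 2.5×10⁻⁴ × 310 = 0.02635 m
Layer 4: 1.4×10⁻⁴ × 880 × 0.3 = 0.03696 m
Δh = 0.06944 + 0.080703 + 0.02635 + 0.03696 = 0.213453 m ≈ 213 mm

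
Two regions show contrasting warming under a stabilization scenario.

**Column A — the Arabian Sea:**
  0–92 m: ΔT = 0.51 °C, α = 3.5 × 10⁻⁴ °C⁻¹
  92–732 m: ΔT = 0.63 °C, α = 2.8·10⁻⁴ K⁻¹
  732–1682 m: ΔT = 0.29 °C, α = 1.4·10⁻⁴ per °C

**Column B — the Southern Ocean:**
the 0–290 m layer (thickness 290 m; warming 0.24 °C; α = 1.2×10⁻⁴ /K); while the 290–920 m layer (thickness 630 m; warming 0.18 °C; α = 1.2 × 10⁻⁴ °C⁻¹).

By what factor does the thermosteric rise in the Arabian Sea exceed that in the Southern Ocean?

≈ 7.6×

A 0–92 m: 3.5×10⁻⁴ × 0.51 × 92 = 0.016422 m
A 640 × 0.63 × 2.8×10⁻⁴ = 0.112896 m
A 732–1682 m: 0.29 × 950 × 1.4×10⁻⁴ = 0.03857 m
A total: 0.167888 m
B Layer 1: 290 × 0.24 × 1.2×10⁻⁴ = 0.008352 m
B Layer 2: 0.18 × 1.2×10⁻⁴ × 630 = 0.013608 m
B total: 0.02196 m
Ratio: 0.167888 / 0.02196 ≈ 7.645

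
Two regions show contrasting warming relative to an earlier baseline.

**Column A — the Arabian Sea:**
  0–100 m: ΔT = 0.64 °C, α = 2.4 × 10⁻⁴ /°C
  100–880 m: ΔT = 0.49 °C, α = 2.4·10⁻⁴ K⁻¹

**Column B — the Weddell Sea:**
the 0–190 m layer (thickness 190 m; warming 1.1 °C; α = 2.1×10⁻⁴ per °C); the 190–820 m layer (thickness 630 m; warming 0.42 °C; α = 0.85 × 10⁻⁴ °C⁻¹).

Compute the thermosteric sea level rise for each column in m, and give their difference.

A 0–100 m: 100 × 0.64 × 2.4×10⁻⁴ = 0.01536 m
A Layer 2: 780 × 0.49 × 2.4×10⁻⁴ = 0.091728 m
A total: 0.107088 m
B 0–190 m: 2.1×10⁻⁴ × 190 × 1.1 = 0.04389 m
B Layer 2: 0.42 × 630 × 0.85×10⁻⁴ = 0.022491 m
B total: 0.066381 m
Difference: 0.107088 − 0.066381 = 0.040707 m

A: 0.107 m; B: 0.0664 m; difference 0.0407 m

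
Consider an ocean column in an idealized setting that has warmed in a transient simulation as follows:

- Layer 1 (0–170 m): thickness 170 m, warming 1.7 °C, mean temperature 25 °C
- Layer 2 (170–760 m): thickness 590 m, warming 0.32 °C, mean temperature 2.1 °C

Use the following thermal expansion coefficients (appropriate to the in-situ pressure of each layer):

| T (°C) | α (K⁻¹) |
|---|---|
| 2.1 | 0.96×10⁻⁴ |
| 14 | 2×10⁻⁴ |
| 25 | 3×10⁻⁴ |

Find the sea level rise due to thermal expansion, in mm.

Layer 1 at 25 °C → α = 3×10⁻⁴ K⁻¹
Layer 2 at 2.1 °C → α = 0.96×10⁻⁴ K⁻¹
170 × 1.7 × 3×10⁻⁴ = 0.08670 m
0.32 × 590 × 0.96×10⁻⁴ = 0.0181248 m
Δh = 0.08670 + 0.0181248 = 0.1048248 m ≈ 105 mm

about 105 mm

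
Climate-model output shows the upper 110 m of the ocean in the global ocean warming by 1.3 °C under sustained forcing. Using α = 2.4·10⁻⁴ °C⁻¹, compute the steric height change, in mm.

Δh = αΔT·H = 2.4×10⁻⁴ × 1.3 × 110 = 0.03432 m

34.3 mm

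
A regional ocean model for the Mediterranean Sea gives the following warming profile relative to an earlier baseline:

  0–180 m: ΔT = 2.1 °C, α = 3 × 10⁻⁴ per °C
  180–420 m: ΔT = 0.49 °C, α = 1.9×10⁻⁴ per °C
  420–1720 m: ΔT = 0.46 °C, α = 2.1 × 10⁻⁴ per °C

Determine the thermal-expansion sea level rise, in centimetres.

Layer 1: 180 × 3×10⁻⁴ × 2.1 = 0.11340 m
1.9×10⁻⁴ × 240 × 0.49 = 0.022344 m
Layer 3: 1300 × 2.1×10⁻⁴ × 0.46 = 0.12558 m
Δh = 0.11340 + 0.022344 + 0.12558 = 0.261324 m ≈ 26.1 cm

about 26.1 cm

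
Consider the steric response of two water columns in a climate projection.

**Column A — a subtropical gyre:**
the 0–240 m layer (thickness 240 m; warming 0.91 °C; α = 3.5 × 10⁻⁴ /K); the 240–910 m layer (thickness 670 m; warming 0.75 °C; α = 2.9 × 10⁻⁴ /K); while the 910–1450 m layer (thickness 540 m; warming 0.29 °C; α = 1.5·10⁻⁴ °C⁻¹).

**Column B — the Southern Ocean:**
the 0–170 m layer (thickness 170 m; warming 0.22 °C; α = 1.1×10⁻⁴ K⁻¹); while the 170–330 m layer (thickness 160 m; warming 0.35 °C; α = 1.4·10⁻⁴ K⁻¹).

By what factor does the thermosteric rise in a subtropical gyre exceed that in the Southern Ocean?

A 240 × 3.5×10⁻⁴ × 0.91 = 0.07644 m
A 240–910 m: 670 × 2.9×10⁻⁴ × 0.75 = 0.145725 m
A Layer 3: 0.29 × 540 × 1.5×10⁻⁴ = 0.02349 m
A total: 0.245655 m
B 0–170 m: 0.22 × 170 × 1.1×10⁻⁴ = 0.004114 m
B 0.35 × 1.4×10⁻⁴ × 160 = 0.00784 m
B total: 0.011954 m
Ratio: 0.245655 / 0.011954 ≈ 20.55

21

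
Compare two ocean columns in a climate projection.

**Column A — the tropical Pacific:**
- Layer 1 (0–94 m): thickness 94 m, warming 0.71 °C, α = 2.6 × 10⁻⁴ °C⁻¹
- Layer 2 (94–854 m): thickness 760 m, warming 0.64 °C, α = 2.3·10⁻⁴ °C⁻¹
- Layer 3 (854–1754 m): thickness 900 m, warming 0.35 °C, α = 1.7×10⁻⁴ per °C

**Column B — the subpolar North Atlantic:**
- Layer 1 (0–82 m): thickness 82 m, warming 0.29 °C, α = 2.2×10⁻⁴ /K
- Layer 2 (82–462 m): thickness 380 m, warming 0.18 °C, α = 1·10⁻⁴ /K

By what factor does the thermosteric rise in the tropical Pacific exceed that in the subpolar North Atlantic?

A Layer 1: 94 × 2.6×10⁻⁴ × 0.71 = 0.0173524 m
A 94–854 m: 2.3×10⁻⁴ × 0.64 × 760 = 0.111872 m
A 854–1754 m: 1.7×10⁻⁴ × 0.35 × 900 = 0.05355 m
A total: 0.1827744 m
B Layer 1: 82 × 0.29 × 2.2×10⁻⁴ = 0.0052316 m
B 82–462 m: 380 × 1×10⁻⁴ × 0.18 = 0.00684 m
B total: 0.0120716 m
Ratio: 0.1827744 / 0.0120716 ≈ 15.14

≈ 15.1×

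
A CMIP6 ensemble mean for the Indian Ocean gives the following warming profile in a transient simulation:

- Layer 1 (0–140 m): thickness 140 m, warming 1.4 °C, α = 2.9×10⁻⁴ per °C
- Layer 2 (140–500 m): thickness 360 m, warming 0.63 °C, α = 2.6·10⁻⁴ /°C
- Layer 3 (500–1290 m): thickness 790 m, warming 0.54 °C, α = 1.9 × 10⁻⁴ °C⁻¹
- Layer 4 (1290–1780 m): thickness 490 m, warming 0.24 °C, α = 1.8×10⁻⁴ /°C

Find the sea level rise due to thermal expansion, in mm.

Layer 1: 1.4 × 140 × 2.9×10⁻⁴ = 0.05684 m
Layer 2: 0.63 × 360 × 2.6×10⁻⁴ = 0.058968 m
Layer 3: 0.54 × 790 × 1.9×10⁻⁴ = 0.081054 m
1290–1780 m: 1.8×10⁻⁴ × 0.24 × 490 = 0.021168 m
Δh = 0.05684 + 0.058968 + 0.081054 + 0.021168 = 0.21803 m

218 mm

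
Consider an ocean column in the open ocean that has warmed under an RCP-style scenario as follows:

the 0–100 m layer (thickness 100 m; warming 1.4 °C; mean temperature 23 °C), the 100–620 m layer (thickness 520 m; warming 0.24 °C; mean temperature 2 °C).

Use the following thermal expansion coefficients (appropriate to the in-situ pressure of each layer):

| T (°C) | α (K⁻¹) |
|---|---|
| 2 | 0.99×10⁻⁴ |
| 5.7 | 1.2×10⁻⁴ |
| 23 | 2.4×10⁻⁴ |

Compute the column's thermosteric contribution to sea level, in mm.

46.0 mm of thermosteric rise

Layer 1 at 23 °C → α = 2.4×10⁻⁴ K⁻¹
Layer 2 at 2 °C → α = 0.99×10⁻⁴ K⁻¹
Layer 1: 1.4 × 2.4×10⁻⁴ × 100 = 0.03360 m
0.99×10⁻⁴ × 520 × 0.24 = 0.0123552 m
Δh = 0.03360 + 0.0123552 = 0.0459552 m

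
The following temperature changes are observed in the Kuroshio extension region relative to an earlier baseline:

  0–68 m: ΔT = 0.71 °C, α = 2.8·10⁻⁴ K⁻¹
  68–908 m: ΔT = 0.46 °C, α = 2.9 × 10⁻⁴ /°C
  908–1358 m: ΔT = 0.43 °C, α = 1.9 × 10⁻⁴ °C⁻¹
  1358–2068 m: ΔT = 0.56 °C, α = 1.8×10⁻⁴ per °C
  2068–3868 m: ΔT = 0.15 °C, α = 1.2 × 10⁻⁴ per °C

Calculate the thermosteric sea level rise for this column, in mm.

Δh = 270 mm

Layer 1: 2.8×10⁻⁴ × 68 × 0.71 = 0.0135184 m
Layer 2: 840 × 2.9×10⁻⁴ × 0.46 = 0.112056 m
Layer 3: 0.43 × 450 × 1.9×10⁻⁴ = 0.036765 m
Layer 4: 0.56 × 1.8×10⁻⁴ × 710 = 0.071568 m
Layer 5: 1.2×10⁻⁴ × 1800 × 0.15 = 0.03240 m
Δh = 0.0135184 + 0.112056 + 0.036765 + 0.071568 + 0.03240 = 0.2663074 m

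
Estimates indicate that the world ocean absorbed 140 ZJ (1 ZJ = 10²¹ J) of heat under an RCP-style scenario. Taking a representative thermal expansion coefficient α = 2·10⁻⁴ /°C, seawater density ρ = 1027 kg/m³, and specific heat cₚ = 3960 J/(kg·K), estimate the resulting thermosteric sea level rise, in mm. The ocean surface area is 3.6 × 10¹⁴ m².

Per unit area: Q = 140×10²¹ / (3.6×10¹⁴) ≈ 3.889×10⁸ J/m²
Δh = αQ/(ρcₚ) = 2×10⁻⁴ × 3.889×10⁸ / (1027 × 3960) ≈ 0.019125 m

Δh = 19.1 mm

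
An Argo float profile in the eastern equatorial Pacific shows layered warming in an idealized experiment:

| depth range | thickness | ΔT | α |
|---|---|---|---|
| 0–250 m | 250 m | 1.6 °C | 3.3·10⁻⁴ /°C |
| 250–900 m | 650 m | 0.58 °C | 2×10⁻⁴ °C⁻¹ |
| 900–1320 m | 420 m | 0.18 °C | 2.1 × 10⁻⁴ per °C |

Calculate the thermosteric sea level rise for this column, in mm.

Δh ≈ 223 mm

3.3×10⁻⁴ × 1.6 × 250 = 0.13200 m
2×10⁻⁴ × 650 × 0.58 = 0.07540 m
900–1320 m: 0.18 × 2.1×10⁻⁴ × 420 = 0.015876 m
Δh = 0.13200 + 0.07540 + 0.015876 = 0.223276 m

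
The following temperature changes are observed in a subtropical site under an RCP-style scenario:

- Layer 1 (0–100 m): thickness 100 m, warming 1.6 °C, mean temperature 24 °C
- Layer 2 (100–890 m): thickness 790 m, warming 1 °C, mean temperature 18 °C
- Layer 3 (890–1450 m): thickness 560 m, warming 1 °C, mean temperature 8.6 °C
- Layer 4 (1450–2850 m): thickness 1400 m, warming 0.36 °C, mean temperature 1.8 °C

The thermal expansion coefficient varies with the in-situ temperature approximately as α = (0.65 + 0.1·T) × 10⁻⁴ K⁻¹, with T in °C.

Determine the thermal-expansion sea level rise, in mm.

Layer 1: α = (0.65 + 0.1×24)×10⁻⁴ = 3.05×10⁻⁴ K⁻¹
Layer 2: α = (0.65 + 0.1×18)×10⁻⁴ = 2.45×10⁻⁴ K⁻¹
Layer 3: α = (0.65 + 0.1×8.6)×10⁻⁴ = 1.51×10⁻⁴ K⁻¹
Layer 4: α = (0.65 + 0.1×1.8)×10⁻⁴ = 0.83×10⁻⁴ K⁻¹
0–100 m: 1.6 × 3.05×10⁻⁴ × 100 = 0.04880 m
100–890 m: 790 × 1 × 2.45×10⁻⁴ = 0.19355 m
890–1450 m: 1.51×10⁻⁴ × 560 × 1 = 0.08456 m
1400 × 0.36 × 0.83×10⁻⁴ = 0.041832 m
Δh = 0.04880 + 0.19355 + 0.08456 + 0.041832 = 0.368742 m

Δh = 369 mm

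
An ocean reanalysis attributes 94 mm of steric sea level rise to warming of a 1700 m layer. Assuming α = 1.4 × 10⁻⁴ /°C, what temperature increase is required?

0.395 °C

ΔT = Δh/(αH) = 0.094 / (1.4×10⁻⁴ × 1700) ≈ 0.3950 °C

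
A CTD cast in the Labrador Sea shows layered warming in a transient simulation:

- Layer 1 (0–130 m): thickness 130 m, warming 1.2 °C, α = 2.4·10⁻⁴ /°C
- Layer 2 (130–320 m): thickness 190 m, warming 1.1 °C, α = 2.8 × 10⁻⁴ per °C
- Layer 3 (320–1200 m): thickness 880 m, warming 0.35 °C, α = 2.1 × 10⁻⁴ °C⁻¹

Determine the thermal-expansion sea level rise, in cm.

16 cm of thermosteric rise

1.2 × 2.4×10⁻⁴ × 130 = 0.03744 m
130–320 m: 2.8×10⁻⁴ × 1.1 × 190 = 0.05852 m
Layer 3: 880 × 0.35 × 2.1×10⁻⁴ = 0.06468 m
Δh = 0.03744 + 0.05852 + 0.06468 = 0.16064 m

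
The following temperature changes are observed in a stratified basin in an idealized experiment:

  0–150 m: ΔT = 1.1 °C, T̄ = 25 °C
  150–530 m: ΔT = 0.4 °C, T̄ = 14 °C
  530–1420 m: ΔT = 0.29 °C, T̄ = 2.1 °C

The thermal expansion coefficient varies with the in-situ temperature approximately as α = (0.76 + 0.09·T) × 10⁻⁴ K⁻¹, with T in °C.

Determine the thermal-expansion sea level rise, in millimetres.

Δh = 100 mm

Layer 1: α = (0.76 + 0.09×25)×10⁻⁴ = 3.01×10⁻⁴ K⁻¹
Layer 2: α = (0.76 + 0.09×14)×10⁻⁴ = 2.02×10⁻⁴ K⁻¹
Layer 3: α = (0.76 + 0.09×2.1)×10⁻⁴ = 0.949×10⁻⁴ K⁻¹
Layer 1: 150 × 3.01×10⁻⁴ × 1.1 = 0.049665 m
Layer 2: 2.02×10⁻⁴ × 380 × 0.4 = 0.030704 m
Layer 3: 890 × 0.29 × 0.949×10⁻⁴ = 0.02449369 m
Δh = 0.049665 + 0.030704 + 0.02449369 = 0.10486269 m ≈ 100 mm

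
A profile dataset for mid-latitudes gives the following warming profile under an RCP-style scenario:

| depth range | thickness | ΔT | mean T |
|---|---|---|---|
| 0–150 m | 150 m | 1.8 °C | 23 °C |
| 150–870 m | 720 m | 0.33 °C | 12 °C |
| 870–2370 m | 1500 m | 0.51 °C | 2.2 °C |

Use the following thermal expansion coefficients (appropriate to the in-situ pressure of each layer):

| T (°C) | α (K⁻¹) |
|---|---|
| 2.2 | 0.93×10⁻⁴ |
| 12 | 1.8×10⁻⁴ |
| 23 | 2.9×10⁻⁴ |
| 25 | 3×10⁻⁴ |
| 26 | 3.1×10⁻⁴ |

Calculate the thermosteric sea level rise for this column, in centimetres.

Layer 1 at 23 °C → α = 2.9×10⁻⁴ K⁻¹
Layer 2 at 12 °C → α = 1.8×10⁻⁴ K⁻¹
Layer 3 at 2.2 °C → α = 0.93×10⁻⁴ K⁻¹
0–150 m: 1.8 × 2.9×10⁻⁴ × 150 = 0.07830 m
720 × 1.8×10⁻⁴ × 0.33 = 0.042768 m
Layer 3: 0.51 × 0.93×10⁻⁴ × 1500 = 0.071145 m
Δh = 0.07830 + 0.042768 + 0.071145 = 0.192213 m ≈ 19.2 cm

Δh ≈ 19.2 cm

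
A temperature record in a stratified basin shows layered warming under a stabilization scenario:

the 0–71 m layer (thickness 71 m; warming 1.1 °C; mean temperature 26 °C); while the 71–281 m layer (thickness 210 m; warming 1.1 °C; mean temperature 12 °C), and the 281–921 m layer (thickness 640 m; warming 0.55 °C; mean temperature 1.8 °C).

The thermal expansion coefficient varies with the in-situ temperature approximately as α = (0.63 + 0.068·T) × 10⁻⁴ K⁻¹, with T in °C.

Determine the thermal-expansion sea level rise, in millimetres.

Layer 1: α = (0.63 + 0.068×26)×10⁻⁴ = 2.398×10⁻⁴ K⁻¹
Layer 2: α = (0.63 + 0.068×12)×10⁻⁴ = 1.446×10⁻⁴ K⁻¹
Layer 3: α = (0.63 + 0.068×1.8)×10⁻⁴ = 0.7524×10⁻⁴ K⁻¹
2.398×10⁻⁴ × 71 × 1.1 = 0.01872838 m
71–281 m: 210 × 1.1 × 1.446×10⁻⁴ = 0.0334026 m
0.7524×10⁻⁴ × 0.55 × 640 = 0.02648448 m
Δh = 0.01872838 + 0.0334026 + 0.02648448 = 0.07861546 m

Δh = 78.6 mm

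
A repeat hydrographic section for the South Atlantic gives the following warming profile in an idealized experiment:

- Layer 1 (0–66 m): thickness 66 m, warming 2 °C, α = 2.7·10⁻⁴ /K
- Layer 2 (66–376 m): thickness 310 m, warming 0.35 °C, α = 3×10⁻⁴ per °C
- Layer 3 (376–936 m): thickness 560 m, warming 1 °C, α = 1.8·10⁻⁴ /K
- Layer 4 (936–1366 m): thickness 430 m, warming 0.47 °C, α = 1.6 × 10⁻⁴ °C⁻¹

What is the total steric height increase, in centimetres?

20.1 cm

2 × 2.7×10⁻⁴ × 66 = 0.03564 m
Layer 2: 0.35 × 3×10⁻⁴ × 310 = 0.03255 m
Layer 3: 560 × 1.8×10⁻⁴ × 1 = 0.10080 m
430 × 0.47 × 1.6×10⁻⁴ = 0.032336 m
Δh = 0.03564 + 0.03255 + 0.10080 + 0.032336 = 0.201326 m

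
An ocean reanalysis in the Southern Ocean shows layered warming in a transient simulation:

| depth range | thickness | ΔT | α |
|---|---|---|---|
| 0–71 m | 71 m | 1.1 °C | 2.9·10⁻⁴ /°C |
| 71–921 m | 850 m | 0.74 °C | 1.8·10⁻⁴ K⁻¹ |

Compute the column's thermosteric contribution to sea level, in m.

Layer 1: 1.1 × 71 × 2.9×10⁻⁴ = 0.022649 m
Layer 2: 0.74 × 850 × 1.8×10⁻⁴ = 0.11322 m
Δh = 0.022649 + 0.11322 = 0.135869 m

0.136 m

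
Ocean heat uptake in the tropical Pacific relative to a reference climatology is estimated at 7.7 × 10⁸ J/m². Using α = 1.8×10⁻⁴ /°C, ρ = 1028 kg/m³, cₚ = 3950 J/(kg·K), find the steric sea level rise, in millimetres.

Δh = αQ/(ρcₚ) = 1.8×10⁻⁴ × 7.7×10⁸ / (1028 × 3950) ≈ 0.034133 m

Δh ≈ 34 mm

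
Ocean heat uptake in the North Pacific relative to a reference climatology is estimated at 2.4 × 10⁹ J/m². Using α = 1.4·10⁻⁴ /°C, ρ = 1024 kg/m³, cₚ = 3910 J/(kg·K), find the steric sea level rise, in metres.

Δh = αQ/(ρcₚ) = 1.4×10⁻⁴ × 2.4×10⁹ / (1024 × 3910) ≈ 0.083919 m

Δh = 0.0839 m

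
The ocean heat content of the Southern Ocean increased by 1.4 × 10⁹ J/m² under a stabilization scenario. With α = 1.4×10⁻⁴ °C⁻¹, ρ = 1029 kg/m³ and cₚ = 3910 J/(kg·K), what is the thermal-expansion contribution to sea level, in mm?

48.7 mm of thermosteric rise

Δh = αQ/(ρcₚ) = 1.4×10⁻⁴ × 1.4×10⁹ / (1029 × 3910) ≈ 0.048715 m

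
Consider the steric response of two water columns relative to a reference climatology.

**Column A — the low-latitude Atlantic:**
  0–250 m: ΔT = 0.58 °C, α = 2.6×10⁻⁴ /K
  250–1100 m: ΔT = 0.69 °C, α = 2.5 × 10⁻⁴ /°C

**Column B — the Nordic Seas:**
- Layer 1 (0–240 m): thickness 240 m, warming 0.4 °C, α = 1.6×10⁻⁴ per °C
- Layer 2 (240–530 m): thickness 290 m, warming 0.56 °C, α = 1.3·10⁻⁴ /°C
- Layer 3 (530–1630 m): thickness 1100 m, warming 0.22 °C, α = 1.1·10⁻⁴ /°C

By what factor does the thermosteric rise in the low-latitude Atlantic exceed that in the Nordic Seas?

a factor of 2.92

A Layer 1: 2.6×10⁻⁴ × 0.58 × 250 = 0.03770 m
A Layer 2: 0.69 × 850 × 2.5×10⁻⁴ = 0.146625 m
A total: 0.184325 m
B 0.4 × 1.6×10⁻⁴ × 240 = 0.01536 m
B Layer 2: 0.56 × 1.3×10⁻⁴ × 290 = 0.021112 m
B 530–1630 m: 0.22 × 1.1×10⁻⁴ × 1100 = 0.02662 m
B total: 0.063092 m
Ratio: 0.184325 / 0.063092 ≈ 2.922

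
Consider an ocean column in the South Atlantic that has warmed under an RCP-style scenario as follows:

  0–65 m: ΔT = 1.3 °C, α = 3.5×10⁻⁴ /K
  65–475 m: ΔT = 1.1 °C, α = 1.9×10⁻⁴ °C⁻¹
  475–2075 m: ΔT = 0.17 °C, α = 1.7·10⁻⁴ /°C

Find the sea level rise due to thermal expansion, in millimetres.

0–65 m: 65 × 1.3 × 3.5×10⁻⁴ = 0.029575 m
65–475 m: 1.1 × 410 × 1.9×10⁻⁴ = 0.08569 m
Layer 3: 0.17 × 1600 × 1.7×10⁻⁴ = 0.04624 m
Δh = 0.029575 + 0.08569 + 0.04624 = 0.161505 m

162 mm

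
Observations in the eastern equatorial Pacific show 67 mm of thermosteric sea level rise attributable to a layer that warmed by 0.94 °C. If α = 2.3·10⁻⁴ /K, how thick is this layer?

H = Δh/(αΔT) = 0.067 / (2.3×10⁻⁴ × 0.94) ≈ 309.9 m

about 310 m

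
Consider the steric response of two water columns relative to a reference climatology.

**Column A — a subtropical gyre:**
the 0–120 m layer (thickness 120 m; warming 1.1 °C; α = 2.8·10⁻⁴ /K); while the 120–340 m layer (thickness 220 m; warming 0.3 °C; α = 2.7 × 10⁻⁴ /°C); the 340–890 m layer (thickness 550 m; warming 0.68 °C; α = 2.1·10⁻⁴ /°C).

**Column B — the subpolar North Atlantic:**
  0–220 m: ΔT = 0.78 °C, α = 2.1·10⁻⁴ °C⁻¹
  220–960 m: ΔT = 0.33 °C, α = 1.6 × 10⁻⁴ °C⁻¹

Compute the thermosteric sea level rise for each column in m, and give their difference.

Δh_A ≈ 0.133 m, Δh_B ≈ 0.0751 m; difference ≈ 0.0582 m

A 1.1 × 2.8×10⁻⁴ × 120 = 0.03696 m
A 120–340 m: 0.3 × 2.7×10⁻⁴ × 220 = 0.01782 m
A Layer 3: 2.1×10⁻⁴ × 550 × 0.68 = 0.07854 m
A total: 0.13332 m
B 2.1×10⁻⁴ × 220 × 0.78 = 0.036036 m
B 740 × 1.6×10⁻⁴ × 0.33 = 0.039072 m
B total: 0.075108 m
Difference: 0.13332 − 0.075108 = 0.058212 m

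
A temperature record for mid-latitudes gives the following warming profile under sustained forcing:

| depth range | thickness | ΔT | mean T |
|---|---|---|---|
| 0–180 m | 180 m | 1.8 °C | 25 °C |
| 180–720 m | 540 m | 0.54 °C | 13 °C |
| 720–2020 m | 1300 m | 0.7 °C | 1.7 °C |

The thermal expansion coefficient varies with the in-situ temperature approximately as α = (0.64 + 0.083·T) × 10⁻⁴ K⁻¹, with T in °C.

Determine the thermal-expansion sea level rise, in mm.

Layer 1: α = (0.64 + 0.083×25)×10⁻⁴ = 2.715×10⁻⁴ K⁻¹
Layer 2: α = (0.64 + 0.083×13)×10⁻⁴ = 1.719×10⁻⁴ K⁻¹
Layer 3: α = (0.64 + 0.083×1.7)×10⁻⁴ = 0.7811×10⁻⁴ K⁻¹
1.8 × 2.715×10⁻⁴ × 180 = 0.087966 m
540 × 1.719×10⁻⁴ × 0.54 = 0.05012604 m
720–2020 m: 0.7811×10⁻⁴ × 1300 × 0.7 = 0.0710801 m
Δh = 0.087966 + 0.05012604 + 0.0710801 = 0.20917214 m

Δh = 209 mm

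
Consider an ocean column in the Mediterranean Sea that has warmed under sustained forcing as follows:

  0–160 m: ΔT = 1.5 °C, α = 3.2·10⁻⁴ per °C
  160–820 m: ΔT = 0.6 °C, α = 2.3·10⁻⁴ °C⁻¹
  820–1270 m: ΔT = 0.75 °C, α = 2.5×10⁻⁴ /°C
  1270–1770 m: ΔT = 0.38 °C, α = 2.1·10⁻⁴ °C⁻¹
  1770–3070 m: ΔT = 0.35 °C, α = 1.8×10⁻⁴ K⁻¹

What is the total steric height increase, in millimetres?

Δh = 374 mm

1.5 × 160 × 3.2×10⁻⁴ = 0.07680 m
0.6 × 2.3×10⁻⁴ × 660 = 0.09108 m
450 × 0.75 × 2.5×10⁻⁴ = 0.084375 m
500 × 2.1×10⁻⁴ × 0.38 = 0.03990 m
Layer 5: 0.35 × 1.8×10⁻⁴ × 1300 = 0.08190 m
Δh = 0.07680 + 0.09108 + 0.084375 + 0.03990 + 0.08190 = 0.374055 m ≈ 374 mm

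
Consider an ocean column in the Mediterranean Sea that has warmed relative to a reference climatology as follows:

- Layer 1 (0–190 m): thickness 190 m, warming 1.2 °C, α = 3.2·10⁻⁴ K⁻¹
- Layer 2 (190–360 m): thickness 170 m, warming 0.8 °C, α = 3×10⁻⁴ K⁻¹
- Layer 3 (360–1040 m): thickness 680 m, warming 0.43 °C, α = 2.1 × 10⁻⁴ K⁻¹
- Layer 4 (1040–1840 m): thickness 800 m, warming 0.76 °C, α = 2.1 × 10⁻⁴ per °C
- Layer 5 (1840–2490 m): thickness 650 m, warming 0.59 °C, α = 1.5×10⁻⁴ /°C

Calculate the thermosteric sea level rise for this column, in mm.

190 × 3.2×10⁻⁴ × 1.2 = 0.07296 m
190–360 m: 3×10⁻⁴ × 0.8 × 170 = 0.04080 m
0.43 × 2.1×10⁻⁴ × 680 = 0.061404 m
0.76 × 800 × 2.1×10⁻⁴ = 0.12768 m
650 × 1.5×10⁻⁴ × 0.59 = 0.057525 m
Δh = 0.07296 + 0.04080 + 0.061404 + 0.12768 + 0.057525 = 0.360369 m

360 mm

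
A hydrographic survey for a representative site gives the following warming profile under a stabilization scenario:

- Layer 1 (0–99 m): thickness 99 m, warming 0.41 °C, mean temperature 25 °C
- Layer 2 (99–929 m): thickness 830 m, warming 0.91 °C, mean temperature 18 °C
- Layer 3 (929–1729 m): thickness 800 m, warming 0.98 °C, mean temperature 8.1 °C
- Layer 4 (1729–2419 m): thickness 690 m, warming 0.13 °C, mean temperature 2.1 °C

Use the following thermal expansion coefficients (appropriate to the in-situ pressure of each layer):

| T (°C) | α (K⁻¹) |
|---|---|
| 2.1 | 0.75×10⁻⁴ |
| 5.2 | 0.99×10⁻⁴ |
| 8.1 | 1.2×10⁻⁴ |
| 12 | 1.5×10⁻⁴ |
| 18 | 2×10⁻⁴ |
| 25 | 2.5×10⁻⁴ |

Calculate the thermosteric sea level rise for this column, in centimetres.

Layer 1 at 25 °C → α = 2.5×10⁻⁴ K⁻¹
Layer 2 at 18 °C → α = 2×10⁻⁴ K⁻¹
Layer 3 at 8.1 °C → α = 1.2×10⁻⁴ K⁻¹
Layer 4 at 2.1 °C → α = 0.75×10⁻⁴ K⁻¹
Layer 1: 2.5×10⁻⁴ × 0.41 × 99 = 0.0101475 m
Layer 2: 0.91 × 830 × 2×10⁻⁴ = 0.15106 m
Layer 3: 1.2×10⁻⁴ × 800 × 0.98 = 0.09408 m
Layer 4: 690 × 0.75×10⁻⁴ × 0.13 = 0.0067275 m
Δh = 0.0101475 + 0.15106 + 0.09408 + 0.0067275 = 0.262015 m ≈ 26.2 cm

about 26.2 cm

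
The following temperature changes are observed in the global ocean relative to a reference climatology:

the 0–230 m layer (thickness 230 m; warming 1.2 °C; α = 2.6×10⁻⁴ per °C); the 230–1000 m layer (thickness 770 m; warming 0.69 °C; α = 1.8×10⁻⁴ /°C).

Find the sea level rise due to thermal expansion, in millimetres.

0–230 m: 1.2 × 230 × 2.6×10⁻⁴ = 0.07176 m
1.8×10⁻⁴ × 770 × 0.69 = 0.095634 m
Δh = 0.07176 + 0.095634 = 0.167394 m

167 mm of thermosteric rise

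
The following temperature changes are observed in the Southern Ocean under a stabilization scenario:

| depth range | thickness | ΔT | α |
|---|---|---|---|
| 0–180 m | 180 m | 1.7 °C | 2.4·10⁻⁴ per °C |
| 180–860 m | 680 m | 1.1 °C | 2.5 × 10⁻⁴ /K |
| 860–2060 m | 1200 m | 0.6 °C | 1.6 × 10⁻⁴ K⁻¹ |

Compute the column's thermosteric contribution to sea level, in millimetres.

380 mm

Layer 1: 2.4×10⁻⁴ × 180 × 1.7 = 0.07344 m
Layer 2: 1.1 × 2.5×10⁻⁴ × 680 = 0.18700 m
Layer 3: 1.6×10⁻⁴ × 1200 × 0.6 = 0.11520 m
Δh = 0.07344 + 0.18700 + 0.11520 = 0.37564 m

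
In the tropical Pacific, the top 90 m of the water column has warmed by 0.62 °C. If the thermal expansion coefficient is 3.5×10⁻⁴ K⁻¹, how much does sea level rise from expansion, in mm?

19.5 mm

Δh = αΔT·H = 3.5×10⁻⁴ × 0.62 × 90 = 0.01953 m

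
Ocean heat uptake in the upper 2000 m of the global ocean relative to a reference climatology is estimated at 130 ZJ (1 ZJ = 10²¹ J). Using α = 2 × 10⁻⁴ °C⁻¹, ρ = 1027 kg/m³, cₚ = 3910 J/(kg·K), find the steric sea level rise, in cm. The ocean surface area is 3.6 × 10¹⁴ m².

Per unit area: Q = 130×10²¹ / (3.6×10¹⁴) ≈ 3.611×10⁸ J/m²
Δh = αQ/(ρcₚ) = 2×10⁻⁴ × 3.611×10⁸ / (1027 × 3910) ≈ 0.017985 m

1.80 cm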